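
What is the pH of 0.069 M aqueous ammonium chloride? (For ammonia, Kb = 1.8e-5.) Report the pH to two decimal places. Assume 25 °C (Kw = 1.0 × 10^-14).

pH = 5.21

NH4+ is the conjugate acid of the weak base NH3.
Ka = Kw/Kb = 1.0×10^-14 / 1.8 × 10^-5 = 5.56 × 10^-10
Let x = [H+] at equilibrium. Ka = x²/(0.069 − x).
Neglecting x in the denominator: x = √(5.56 × 10^-10 × 0.069) = 6.19 × 10^-6 M
Check: 0.009% ionized — well under 5%, approximation valid.
pH = −log[H+] = −log(6.19 × 10^-6) = 5.21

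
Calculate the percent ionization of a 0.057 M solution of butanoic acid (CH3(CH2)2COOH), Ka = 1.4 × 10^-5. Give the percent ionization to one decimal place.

1.6%

CH3(CH2)2COOH ⇌ CH3(CH2)2COO- + H+; let x = [H+] at equilibrium.
x ≈ √(Ka·C₀) = √(1.4 × 10^-5 × 0.057) = 8.93 × 10^-4 M
% ionization = x/C₀ × 100% = 8.93 × 10^-4/0.057 × 100% = 1.6%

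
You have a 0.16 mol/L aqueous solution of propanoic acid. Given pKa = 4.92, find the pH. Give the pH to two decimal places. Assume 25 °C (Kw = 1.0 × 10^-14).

pH = 2.86

CH3CH2COOH ⇌ CH3CH2COO- + H+
Ka = 10^(−4.92) = 1.20 × 10^-5
Ka = [H+]²/(0.16 − [H+]) = 1.20 × 10^-5
Neglecting [H+] in the denominator: [H+] = √(1.20 × 10^-5 × 0.16) = 1.39 × 10^-3 M
Check: 0.87% ionized — well under 5%, approximation valid.
pH = −log[H+] = −log(1.39 × 10^-3) = 2.86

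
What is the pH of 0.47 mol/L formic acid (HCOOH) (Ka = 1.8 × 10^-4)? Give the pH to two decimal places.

pH = 2.04

HCOOH ⇌ HCOO- + H+
From the ICE table, Ka = [H+]²/(0.47 − [H+]) = 1.8 × 10^-4.
Since Ka ≪ C₀, [H+] ≈ √(Ka·C₀) = 9.20 × 10^-3 M.
pH = −log(9.20 × 10^-3) = 2.04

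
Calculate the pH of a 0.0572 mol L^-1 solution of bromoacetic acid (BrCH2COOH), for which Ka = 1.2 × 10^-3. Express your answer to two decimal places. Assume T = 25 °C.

BrCH2COOH ⇌ BrCH2COO- + H+
From the ICE table, Ka = [H+]²/(0.0572 − [H+]) = 1.2 × 10^-3.
Here C₀/Ka ≈ 47.7, so the small-[H+] approximation fails. Use the quadratic:
[H+] = (−Ka + √(Ka² + 4·Ka·C₀))/2 = 7.71 × 10^-3 M
pH = −log(7.71 × 10^-3) = 2.11

pH = 2.11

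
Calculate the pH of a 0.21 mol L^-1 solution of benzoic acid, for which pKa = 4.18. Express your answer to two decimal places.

C6H5COOH ⇌ C6H5COO- + H+
Ka = 10^(−4.18) = 6.61 × 10^-5
From the ICE table, Ka = [H+]²/(0.21 − [H+]) = 6.61 × 10^-5.
Since Ka ≪ C₀, [H+] ≈ √(Ka·C₀) = 3.73 × 10^-3 M.
Check: 1.8% ionized — well under 5%, approximation valid.
pH = −log[H+] = −log(3.73 × 10^-3) = 2.43

pH = 2.43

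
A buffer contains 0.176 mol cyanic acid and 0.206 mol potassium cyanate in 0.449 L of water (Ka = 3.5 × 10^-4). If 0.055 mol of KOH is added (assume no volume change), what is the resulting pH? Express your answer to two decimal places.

pH = 3.79

OH- converts HOCN to OCN-: HOCN → 0.121 mol, OCN- → 0.261 mol.
pKa = −log(3.5 × 10^-4) = 3.456
Henderson–Hasselbalch with mole ratio 0.261/0.121: pH = 3.456 + (+0.334)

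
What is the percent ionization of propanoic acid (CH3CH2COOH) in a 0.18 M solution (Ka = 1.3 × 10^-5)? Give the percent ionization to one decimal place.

CH3CH2COOH ⇌ CH3CH2COO- + H+; let x = [H+] at equilibrium.
x ≈ √(Ka·C₀) = √(1.3 × 10^-5 × 0.18) = 1.53 × 10^-3 M
% ionization = x/C₀ × 100% = 1.53 × 10^-3/0.18 × 100% = 0.8%

0.8%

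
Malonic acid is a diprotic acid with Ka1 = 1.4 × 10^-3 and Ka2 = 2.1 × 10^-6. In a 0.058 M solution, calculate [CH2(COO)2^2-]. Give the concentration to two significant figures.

First ionization gives [H+] ≈ [CH2(COOH)COO-] = 8.34 × 10^-3 M.
Second step: Ka2 = [H+][CH2(COO)2^2-]/[CH2(COOH)COO-] ≈ [CH2(COO)2^2-] (since [H+] ≈ [CH2(COOH)COO-]).
So [CH2(COO)2^2-] ≈ Ka2.

2.1 × 10^-6 M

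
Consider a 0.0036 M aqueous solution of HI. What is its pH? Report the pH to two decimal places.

HI is a strong acid and dissociates completely, so [H+] = 0.0036 M.
pH = -log(0.0036) = 2.44

pH = 2.44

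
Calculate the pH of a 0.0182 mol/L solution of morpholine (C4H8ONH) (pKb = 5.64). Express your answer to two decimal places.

C4H8ONH + H2O ⇌ C4H8ONH2+ + OH-
Kb = 10^(−5.64) = 2.29 × 10^-6
Kb = [OH-]²/(0.0182 − [OH-]) = 2.29 × 10^-6
Since Kb ≪ C₀, [OH-] ≈ √(Kb·C₀) = 2.04 × 10^-4 M.
pOH = 3.69, so pH = 14.00 − pOH = 10.31

pH = 10.31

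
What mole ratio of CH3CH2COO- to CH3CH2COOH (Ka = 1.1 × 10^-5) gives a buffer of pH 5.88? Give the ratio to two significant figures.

ratio = 8.3

pKa = -log(1.1 × 10^-5) = 4.959
pH = pKa + log(r) ⇒ log(r) = 5.88 − 4.959 = +0.921
r = [CH3CH2COO-]/[CH3CH2COOH] = 10^(+0.921) = 8.34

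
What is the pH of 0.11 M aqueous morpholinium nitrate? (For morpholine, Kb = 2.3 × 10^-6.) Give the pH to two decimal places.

C4H8ONH2+ is the conjugate acid of the weak base C4H8ONH.
Ka = Kw/Kb = 1.0×10^-14 / 2.3 × 10^-6 = 4.35 × 10^-9
Ka = [H+]²/(0.11 − [H+]) = 4.35 × 10^-9
Since Ka ≪ C₀, [H+] ≈ √(Ka·C₀) = 2.19 × 10^-5 M.
pH = −log(2.19 × 10^-5) = 4.66

pH = 4.66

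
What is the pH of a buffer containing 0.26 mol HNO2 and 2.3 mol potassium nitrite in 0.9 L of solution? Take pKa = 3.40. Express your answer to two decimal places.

pH = 4.35

Using pH = pKa + log([base]/[acid]) with [base]/[acid] = 2.3/0.26:
pH = 3.40 + (+0.947) = 4.35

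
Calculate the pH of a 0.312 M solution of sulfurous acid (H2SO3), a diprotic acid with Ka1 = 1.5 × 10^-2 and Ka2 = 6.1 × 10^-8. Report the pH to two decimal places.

pH = 1.21

Since Ka1 ≫ Ka2, the first ionization dominates [H+].
Ka1 = x²/(0.312 − x) = 1.5 × 10^-2
Solving the quadratic: x = (−Ka1 + √(Ka1² + 4·Ka1·C₀))/2 = 6.13 × 10^-2 M
pH = −log(6.13 × 10^-2) = 1.21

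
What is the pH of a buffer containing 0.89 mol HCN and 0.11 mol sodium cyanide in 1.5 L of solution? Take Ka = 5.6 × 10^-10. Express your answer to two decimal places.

pKa = −log(5.6 × 10^-10) = 9.252
Henderson–Hasselbalch: pH = pKa + log([CN-]/[HCN]) = 9.252 + log(0.11/0.89)
pH = 9.252 + (-0.908) = 8.34

pH = 8.34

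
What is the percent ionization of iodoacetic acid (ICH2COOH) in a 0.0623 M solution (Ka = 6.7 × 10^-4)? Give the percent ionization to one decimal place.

ICH2COOH ⇌ ICH2COO- + H+; let x = [H+] at equilibrium.
Solve x² + 0.00067x − 4.17e-05 = 0 → x = 6.13 × 10^-3 M
% ionization = x/C₀ × 100% = 6.13 × 10^-3/0.0623 × 100% = 9.8%

9.8%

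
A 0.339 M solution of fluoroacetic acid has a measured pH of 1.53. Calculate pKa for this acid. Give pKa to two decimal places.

[H+] = 10^(-1.53) = 2.95 × 10^-2 M
At equilibrium [HA] = 0.339 − 2.95 × 10^-2 = 3.09 × 10^-1 M
Ka = [H+][A-]/[HA] = (2.95 × 10^-2)² / 3.09 × 10^-1 = 2.82 × 10^-3
pKa = -log(2.82 × 10^-3) = 2.55

pKa = 2.55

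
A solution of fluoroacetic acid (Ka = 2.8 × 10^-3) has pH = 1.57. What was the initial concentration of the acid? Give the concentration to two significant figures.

[H+] = 10^(-1.57) = 2.69 × 10^-2 M = x
Ka = x²/(C₀ − x) ⇒ C₀ = x + x²/Ka
C₀ = 2.69 × 10^-2 + (2.69 × 10^-2)²/(2.8 × 10^-3) = 2.85 × 10^-1 M

C₀ = 2.9 × 10^-1 M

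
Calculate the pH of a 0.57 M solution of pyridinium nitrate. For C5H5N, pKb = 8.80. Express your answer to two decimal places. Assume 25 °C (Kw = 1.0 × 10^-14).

C5H5NH+ is the conjugate acid of the weak base C5H5N.
Kb = 10^(−8.80) = 1.58 × 10^-9
Ka = Kw/Kb = 1.0×10^-14 / 1.58 × 10^-9 = 6.33 × 10^-6
Ka = [H+]²/(0.57 − [H+]) = 6.33 × 10^-6
Neglecting [H+] in the denominator: [H+] = √(6.33 × 10^-6 × 0.57) = 1.90 × 10^-3 M
([H+]/C₀ = 0.33% < 5%, so the approximation holds.)
pH = −log[H+] = −log(1.90 × 10^-3) = 2.72

pH = 2.72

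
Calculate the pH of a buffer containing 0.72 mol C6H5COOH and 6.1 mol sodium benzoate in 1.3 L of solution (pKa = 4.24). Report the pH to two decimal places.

pH = 5.17

Using pH = pKa + log([base]/[acid]) with [base]/[acid] = 6.1/0.72:
pH = 4.24 + (+0.928) = 5.17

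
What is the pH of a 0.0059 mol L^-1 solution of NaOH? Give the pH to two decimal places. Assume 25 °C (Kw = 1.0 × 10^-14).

NaOH is a strong base; [OH-] = 0.0059 M.
pOH = -log(0.0059) = 2.23
pH = 14.00 - 2.23 = 11.77

pH = 11.77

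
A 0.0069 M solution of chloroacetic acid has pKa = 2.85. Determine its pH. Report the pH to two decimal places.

pH = 2.60

ClCH2COOH ⇌ ClCH2COO- + H+
Ka = 10^(−2.85) = 1.41 × 10^-3
From the ICE table, Ka = [H+]²/(0.0069 − [H+]) = 1.41 × 10^-3.
[H+] is not negligible relative to C₀; solve [H+]² + 0.00141·[H+] − 9.73e-06 = 0.
[H+] = [−0.00141 + √(0.00141² + 3.89e-05)]/2 = 2.49 × 10^-3 M
pH = −log(2.49 × 10^-3) = 2.60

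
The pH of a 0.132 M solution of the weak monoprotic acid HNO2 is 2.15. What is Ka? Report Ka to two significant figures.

[H+] = 10^(-2.15) = 7.08 × 10^-3 M
At equilibrium [HA] = 0.132 − 7.08 × 10^-3 = 1.25 × 10^-1 M
Ka = [H+][A-]/[HA] = (7.08 × 10^-3)² / 1.25 × 10^-1 = 4.0 × 10^-4

Ka = 4.0 × 10^-4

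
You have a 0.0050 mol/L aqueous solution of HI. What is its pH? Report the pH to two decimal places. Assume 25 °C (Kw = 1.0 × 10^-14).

pH = 2.30

HI is a strong acid and dissociates completely, so [H+] = 0.0050 M.
pH = -log(0.005) = 2.30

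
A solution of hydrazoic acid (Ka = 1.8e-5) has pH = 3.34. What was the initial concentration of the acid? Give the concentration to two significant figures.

[H+] = 10^(-3.34) = 4.57 × 10^-4 M = x
Ka = x²/(C₀ − x) ⇒ C₀ = x + x²/Ka
C₀ = 4.57 × 10^-4 + (4.57 × 10^-4)²/(1.8 × 10^-5) = 1.21 × 10^-2 M

C₀ = 1.2 × 10^-2 M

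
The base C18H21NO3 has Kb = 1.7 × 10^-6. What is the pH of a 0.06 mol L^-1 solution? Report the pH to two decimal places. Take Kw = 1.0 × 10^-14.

pH = 10.50

C18H21NO3 + H2O ⇌ C18H22NO3+ + OH-
Kb = x²/(0.06 − x) = 1.7 × 10^-6
Neglecting x in the denominator: x = √(1.7 × 10^-6 × 0.06) = 3.19 × 10^-4 M
Check: 0.53% ionized — well under 5%, approximation valid.
pOH = 3.50, so pH = 14.00 − pOH = 10.50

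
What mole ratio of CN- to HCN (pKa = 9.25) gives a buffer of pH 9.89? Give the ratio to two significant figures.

ratio = 4.4

pH = pKa + log(r) ⇒ log(r) = 9.89 − 9.25 = +0.64
r = [CN-]/[HCN] = 10^(+0.64) = 4.37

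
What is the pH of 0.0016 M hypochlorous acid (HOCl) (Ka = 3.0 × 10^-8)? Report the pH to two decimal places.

HOCl ⇌ OCl- + H+
From the ICE table, Ka = x²/(0.0016 − x) = 3.0 × 10^-8.
Neglecting x in the denominator: x = √(3.0 × 10^-8 × 0.0016) = 6.93 × 10^-6 M
(x/C₀ = 0.43% < 5%, so the approximation holds.)
pH = −log[H+] = −log(6.93 × 10^-6) = 5.16

pH = 5.16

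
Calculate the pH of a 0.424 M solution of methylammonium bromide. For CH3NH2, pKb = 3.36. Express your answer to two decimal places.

CH3NH3+ is the conjugate acid of the weak base CH3NH2.
Kb = 10^(−3.36) = 4.37 × 10^-4
Ka = Kw/Kb = 1.0×10^-14 / 4.37 × 10^-4 = 2.29 × 10^-11
Ka = x²/(0.424 − x) = 2.29 × 10^-11
Neglecting x in the denominator: x = √(2.29 × 10^-11 × 0.424) = 3.12 × 10^-6 M
Check: 0.00073% ionized — well under 5%, approximation valid.
pH = −log[H+] = −log(3.12 × 10^-6) = 5.51

pH = 5.51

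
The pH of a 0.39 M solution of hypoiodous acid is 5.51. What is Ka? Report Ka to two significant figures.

Ka = 2.4 × 10^-11

[H+] = 10^(-5.51) = 3.09 × 10^-6 M
At equilibrium [HA] = 0.39 − 3.09 × 10^-6 = 3.90 × 10^-1 M
Ka = [H+][A-]/[HA] = (3.09 × 10^-6)² / 3.90 × 10^-1 = 2.4 × 10^-11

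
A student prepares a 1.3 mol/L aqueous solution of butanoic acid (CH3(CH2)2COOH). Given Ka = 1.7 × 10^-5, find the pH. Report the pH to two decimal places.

CH3(CH2)2COOH ⇌ CH3(CH2)2COO- + H+
Ka = [H+]²/(1.3 − [H+]) = 1.7 × 10^-5
Since Ka ≪ C₀, [H+] ≈ √(Ka·C₀) = 4.70 × 10^-3 M.
([H+]/C₀ = 0.36% < 5%, so the approximation holds.)
pH = −log[H+] = −log(4.70 × 10^-3) = 2.33

pH = 2.33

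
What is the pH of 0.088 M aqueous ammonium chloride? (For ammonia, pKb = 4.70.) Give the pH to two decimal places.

NH4+ is the conjugate acid of the weak base NH3.
Kb = 10^(−4.70) = 2.00 × 10^-5
Ka = Kw/Kb = 1.0×10^-14 / 2.00 × 10^-5 = 5.00 × 10^-10
Ka = [H+]²/(0.088 − [H+]) = 5.00 × 10^-10
Neglecting [H+] in the denominator: [H+] = √(5.00 × 10^-10 × 0.088) = 6.63 × 10^-6 M
([H+]/C₀ = 0.0075% < 5%, so the approximation holds.)
pH = −log(6.63 × 10^-6) = 5.18

pH = 5.18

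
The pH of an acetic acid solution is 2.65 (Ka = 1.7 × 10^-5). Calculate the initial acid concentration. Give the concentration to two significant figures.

[H+] = 10^(-2.65) = 2.24 × 10^-3 M = x
Ka = x²/(C₀ − x) ⇒ C₀ = x + x²/Ka
C₀ = 2.24 × 10^-3 + (2.24 × 10^-3)²/(1.7 × 10^-5) = 2.97 × 10^-1 M

C₀ = 3.0 × 10^-1 M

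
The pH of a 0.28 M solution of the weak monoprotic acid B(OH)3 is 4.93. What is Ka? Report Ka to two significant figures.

[H+] = 10^(-4.93) = 1.17 × 10^-5 M
At equilibrium [HA] = 0.28 − 1.17 × 10^-5 = 2.80 × 10^-1 M
Ka = [H+][A-]/[HA] = (1.17 × 10^-5)² / 2.80 × 10^-1 = 4.9 × 10^-10

Ka = 4.9 × 10^-10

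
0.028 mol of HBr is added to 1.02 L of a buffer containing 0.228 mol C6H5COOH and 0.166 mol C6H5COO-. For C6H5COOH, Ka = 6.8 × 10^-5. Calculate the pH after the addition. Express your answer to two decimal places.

pH = 3.90

Added H+ converts C6H5COO- to C6H5COOH: C6H5COOH → 0.256 mol, C6H5COO- → 0.138 mol.
pKa = −log(6.8 × 10^-5) = 4.167
pH = pKa + log(n_C6H5COO-/n_C6H5COOH) = 4.167 + log(0.138/0.256) = 4.167 + (-0.268)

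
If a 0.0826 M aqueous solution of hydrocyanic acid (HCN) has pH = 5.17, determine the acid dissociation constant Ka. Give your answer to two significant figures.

[H+] = 10^(-5.17) = 6.76 × 10^-6 M
At equilibrium [HA] = 0.0826 − 6.76 × 10^-6 = 8.26 × 10^-2 M
Ka = [H+][A-]/[HA] = (6.76 × 10^-6)² / 8.26 × 10^-2 = 5.5 × 10^-10

Ka = 5.5 × 10^-10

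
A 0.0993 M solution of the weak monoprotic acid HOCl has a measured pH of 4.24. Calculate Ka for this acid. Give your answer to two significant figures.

[H+] = 10^(-4.24) = 5.75 × 10^-5 M
At equilibrium [HA] = 0.0993 − 5.75 × 10^-5 = 9.92 × 10^-2 M
Ka = [H+][A-]/[HA] = (5.75 × 10^-5)² / 9.92 × 10^-2 = 3.3 × 10^-8

Ka = 3.3 × 10^-8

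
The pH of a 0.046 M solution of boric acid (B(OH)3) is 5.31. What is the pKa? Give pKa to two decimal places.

[H+] = 10^(-5.31) = 4.90 × 10^-6 M
At equilibrium [HA] = 0.046 − 4.90 × 10^-6 = 4.60 × 10^-2 M
Ka = [H+][A-]/[HA] = (4.90 × 10^-6)² / 4.60 × 10^-2 = 5.22 × 10^-10
pKa = -log(5.22 × 10^-10) = 9.28

pKa = 9.28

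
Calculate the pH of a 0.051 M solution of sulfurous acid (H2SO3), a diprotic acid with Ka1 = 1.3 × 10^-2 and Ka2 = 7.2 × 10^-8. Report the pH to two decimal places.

Ka1 ≫ Ka2, so treat the first dissociation as the only significant source of H+.
Ka1 = x²/(0.051 − x) = 1.3 × 10^-2
Solving the quadratic: x = (−Ka1 + √(Ka1² + 4·Ka1·C₀))/2 = 2.01 × 10^-2 M
pH = −log(2.01 × 10^-2) = 1.70

pH = 1.70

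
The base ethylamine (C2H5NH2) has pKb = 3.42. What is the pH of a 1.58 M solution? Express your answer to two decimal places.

pH = 12.39

C2H5NH2 + H2O ⇌ C2H5NH3+ + OH-
Kb = 10^(−3.42) = 3.80 × 10^-4
Kb = x²/(1.58 − x) = 3.80 × 10^-4
Assume x ≪ 1.58: x ≈ √(3.80 × 10^-4 × 1.58) = 2.45 × 10^-2 M
pOH = 1.61, so pH = 14.00 − pOH = 12.39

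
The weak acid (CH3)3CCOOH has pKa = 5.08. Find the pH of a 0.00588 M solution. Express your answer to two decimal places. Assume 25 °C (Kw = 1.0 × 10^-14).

(CH3)3CCOOH ⇌ (CH3)3CCOO- + H+
Ka = 10^(−5.08) = 8.32 × 10^-6
Ka = [H+]²/(0.00588 − [H+]) = 8.32 × 10^-6
Neglecting [H+] in the denominator: [H+] = √(8.32 × 10^-6 × 0.00588) = 2.21 × 10^-4 M
([H+]/C₀ = 3.8% < 5%, so the approximation holds.)
pH = −log(2.21 × 10^-4) = 3.66

pH = 3.66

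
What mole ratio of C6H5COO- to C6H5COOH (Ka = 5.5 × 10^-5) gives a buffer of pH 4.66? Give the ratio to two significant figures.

ratio = 2.5

pKa = -log(5.5 × 10^-5) = 4.260
pH = pKa + log(r) ⇒ log(r) = 4.66 − 4.260 = +0.400
r = [C6H5COO-]/[C6H5COOH] = 10^(+0.400) = 2.51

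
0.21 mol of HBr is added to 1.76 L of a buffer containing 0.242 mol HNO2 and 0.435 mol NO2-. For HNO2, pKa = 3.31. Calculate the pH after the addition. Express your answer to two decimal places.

pH = 3.01

After neutralization: n(HNO2) = 0.452 mol, n(NO2-) = 0.225 mol.
pH = pKa + log(n_NO2-/n_HNO2) = 3.31 + log(0.225/0.452) = 3.31 + (-0.303)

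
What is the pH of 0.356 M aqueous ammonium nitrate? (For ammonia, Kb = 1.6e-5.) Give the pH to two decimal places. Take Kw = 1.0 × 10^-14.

pH = 4.83

NH4+ is the conjugate acid of the weak base NH3.
Ka = Kw/Kb = 1.0×10^-14 / 1.6 × 10^-5 = 6.25 × 10^-10
Let x = [H+] at equilibrium. Ka = x²/(0.356 − x).
Since Ka ≪ C₀, x ≈ √(Ka·C₀) = 1.49 × 10^-5 M.
Check: 0.0042% ionized — well under 5%, approximation valid.
pH = −log(1.49 × 10^-5) = 4.83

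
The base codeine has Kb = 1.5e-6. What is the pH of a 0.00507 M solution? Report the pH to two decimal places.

pH = 9.94

C18H21NO3 + H2O ⇌ C18H22NO3+ + OH-
Let x = [OH-] at equilibrium. Kb = x²/(0.00507 − x).
Assume x ≪ 0.00507: x ≈ √(1.5 × 10^-6 × 0.00507) = 8.72 × 10^-5 M
Check: 1.7% ionized — well under 5%, approximation valid.
pOH = −log(8.72 × 10^-5) = 4.06; pH = 14.00 − 4.06 = 9.94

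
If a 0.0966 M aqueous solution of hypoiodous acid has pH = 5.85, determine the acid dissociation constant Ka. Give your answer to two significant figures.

Ka = 2.1 × 10^-11

[H+] = 10^(-5.85) = 1.41 × 10^-6 M
At equilibrium [HA] = 0.0966 − 1.41 × 10^-6 = 9.66 × 10^-2 M
Ka = [H+][A-]/[HA] = (1.41 × 10^-6)² / 9.66 × 10^-2 = 2.1 × 10^-11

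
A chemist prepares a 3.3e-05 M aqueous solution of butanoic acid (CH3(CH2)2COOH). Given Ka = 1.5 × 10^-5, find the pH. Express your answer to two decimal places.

CH3(CH2)2COOH ⇌ CH3(CH2)2COO- + H+
From the ICE table, Ka = [H+]²/(3.3e-05 − [H+]) = 1.5 × 10^-5.
[H+] is not negligible relative to C₀; solve [H+]² + 1.5e-05·[H+] − 4.95e-10 = 0.
[H+] = (−Ka + √(Ka² + 4·Ka·C₀))/2 = 1.60 × 10^-5 M
pH = −log[H+] = −log(1.60 × 10^-5) = 4.80

pH = 4.80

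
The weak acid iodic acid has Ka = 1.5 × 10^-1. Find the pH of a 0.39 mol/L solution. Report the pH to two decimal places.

pH = 0.75

HIO3 ⇌ IO3- + H+
Ka = x²/(0.39 − x) = 1.5 × 10^-1
The 5% rule fails; solving x² + Ka·x − Ka·C₀ = 0 exactly:
x = (−Ka + √(Ka² + 4·Ka·C₀))/2 = 1.78 × 10^-1 M
pH = −log(1.78 × 10^-1) = 0.75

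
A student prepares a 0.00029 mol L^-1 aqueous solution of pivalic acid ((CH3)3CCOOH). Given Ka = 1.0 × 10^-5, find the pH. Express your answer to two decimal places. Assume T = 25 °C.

pH = 4.31

(CH3)3CCOOH ⇌ (CH3)3CCOO- + H+
From the ICE table, Ka = [H+]²/(0.00029 − [H+]) = 1.0 × 10^-5.
Here C₀/Ka ≈ 29, so the small-[H+] approximation fails. Use the quadratic:
[H+] = [−1e-05 + √(1e-05² + 1.16e-08)]/2 = 4.91 × 10^-5 M
pH = −log(4.91 × 10^-5) = 4.31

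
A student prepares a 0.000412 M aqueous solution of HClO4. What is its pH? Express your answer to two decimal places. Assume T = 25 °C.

pH = 3.39

HClO4 is a strong acid and dissociates completely, so [H+] = 0.000412 M.
pH = -log(0.000412) = 3.39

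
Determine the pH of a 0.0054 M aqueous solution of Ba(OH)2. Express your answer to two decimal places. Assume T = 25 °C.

Ba(OH)2 is a strong base (each formula unit releases 2 OH-); [OH-] = 0.0108 M.
pOH = -log(0.0108) = 1.97
pH = 14.00 - 1.97 = 12.03

pH = 12.03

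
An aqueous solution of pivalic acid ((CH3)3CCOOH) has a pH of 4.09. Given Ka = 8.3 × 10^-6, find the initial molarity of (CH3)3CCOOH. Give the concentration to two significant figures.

[H+] = 10^(-4.09) = 8.13 × 10^-5 M = x
Ka = x²/(C₀ − x) ⇒ C₀ = x + x²/Ka
C₀ = 8.13 × 10^-5 + (8.13 × 10^-5)²/(8.3 × 10^-6) = 8.78 × 10^-4 M

C₀ = 8.8 × 10^-4 M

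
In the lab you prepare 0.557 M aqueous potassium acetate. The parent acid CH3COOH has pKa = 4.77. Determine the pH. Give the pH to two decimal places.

CH3COO- is the conjugate base of the weak acid CH3COOH.
Ka = 10^(−4.77) = 1.70 × 10^-5
Kb = Kw/Ka = 1.0×10^-14 / 1.70 × 10^-5 = 5.88 × 10^-10
Kb = [OH-]²/(0.557 − [OH-]) = 5.88 × 10^-10
Assume [OH-] ≪ 0.557: [OH-] ≈ √(5.88 × 10^-10 × 0.557) = 1.81 × 10^-5 M
Check: 0.0032% ionized — well under 5%, approximation valid.
pOH = 4.74, so pH = 14.00 − pOH = 9.26

pH = 9.26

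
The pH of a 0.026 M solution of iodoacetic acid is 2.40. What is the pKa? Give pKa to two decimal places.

[H+] = 10^(-2.40) = 3.98 × 10^-3 M
At equilibrium [HA] = 0.026 − 3.98 × 10^-3 = 2.20 × 10^-2 M
Ka = [H+][A-]/[HA] = (3.98 × 10^-3)² / 2.20 × 10^-2 = 7.20 × 10^-4
pKa = -log(7.20 × 10^-4) = 3.14

pKa = 3.14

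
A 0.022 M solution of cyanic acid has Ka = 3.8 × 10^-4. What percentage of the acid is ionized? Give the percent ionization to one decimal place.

12.3%

HOCN ⇌ OCN- + H+; let x = [H+] at equilibrium.
Solve x² + 0.00038x − 8.36e-06 = 0 → x = 2.71 × 10^-3 M
% ionization = x/C₀ × 100% = 2.71 × 10^-3/0.022 × 100% = 12.3%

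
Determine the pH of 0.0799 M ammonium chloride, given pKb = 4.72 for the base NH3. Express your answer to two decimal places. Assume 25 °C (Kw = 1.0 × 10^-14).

NH4+ is the conjugate acid of the weak base NH3.
Kb = 10^(−4.72) = 1.91 × 10^-5
Ka = Kw/Kb = 1.0×10^-14 / 1.91 × 10^-5 = 5.24 × 10^-10
Ka = [H+]²/(0.0799 − [H+]) = 5.24 × 10^-10
Since Ka ≪ C₀, [H+] ≈ √(Ka·C₀) = 6.47 × 10^-6 M.
Check: 0.0081% ionized — well under 5%, approximation valid.
pH = −log[H+] = −log(6.47 × 10^-6) = 5.19

pH = 5.19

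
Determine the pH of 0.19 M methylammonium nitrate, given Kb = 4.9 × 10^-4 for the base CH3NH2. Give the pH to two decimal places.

CH3NH3+ is the conjugate acid of the weak base CH3NH2.
Ka = Kw/Kb = 1.0×10^-14 / 4.9 × 10^-4 = 2.04 × 10^-11
Let x = [H+] at equilibrium. Ka = x²/(0.19 − x).
Neglecting x in the denominator: x = √(2.04 × 10^-11 × 0.19) = 1.97 × 10^-6 M
Check: 0.001% ionized — well under 5%, approximation valid.
pH = −log[H+] = −log(1.97 × 10^-6) = 5.71

pH = 5.71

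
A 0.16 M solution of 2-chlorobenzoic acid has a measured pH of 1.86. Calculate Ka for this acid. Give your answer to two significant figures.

Ka = 1.3 × 10^-3

[H+] = 10^(-1.86) = 1.38 × 10^-2 M
At equilibrium [HA] = 0.16 − 1.38 × 10^-2 = 1.46 × 10^-1 M
Ka = [H+][A-]/[HA] = (1.38 × 10^-2)² / 1.46 × 10^-1 = 1.3 × 10^-3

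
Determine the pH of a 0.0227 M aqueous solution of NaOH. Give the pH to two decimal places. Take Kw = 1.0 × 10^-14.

NaOH is a strong base; [OH-] = 0.0227 M.
pOH = -log(0.0227) = 1.64
pH = 14.00 - 1.64 = 12.36

pH = 12.36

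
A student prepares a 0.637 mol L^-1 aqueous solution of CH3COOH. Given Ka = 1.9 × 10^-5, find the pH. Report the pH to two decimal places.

pH = 2.46

CH3COOH ⇌ CH3COO- + H+
Let x = [H+] at equilibrium. Ka = x²/(0.637 − x).
Neglecting x in the denominator: x = √(1.9 × 10^-5 × 0.637) = 3.48 × 10^-3 M
pH = −log[H+] = −log(3.48 × 10^-3) = 2.46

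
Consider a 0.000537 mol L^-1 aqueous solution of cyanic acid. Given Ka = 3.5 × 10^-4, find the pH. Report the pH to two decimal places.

pH = 3.53

HOCN ⇌ OCN- + H+
Let x = [H+] at equilibrium. Ka = x²/(0.000537 − x).
x is not negligible relative to C₀; solve x² + 0.00035·x − 1.88e-07 = 0.
x = [−0.00035 + √(0.00035² + 7.52e-07)]/2 = 2.93 × 10^-4 M
pH = −log[H+] = −log(2.93 × 10^-4) = 3.53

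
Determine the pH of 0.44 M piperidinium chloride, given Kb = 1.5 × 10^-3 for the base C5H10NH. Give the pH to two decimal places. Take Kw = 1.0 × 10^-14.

C5H10NH2+ is the conjugate acid of the weak base C5H10NH.
Ka = Kw/Kb = 1.0×10^-14 / 1.5 × 10^-3 = 6.67 × 10^-12
Let x = [H+] at equilibrium. Ka = x²/(0.44 − x).
Neglecting x in the denominator: x = √(6.67 × 10^-12 × 0.44) = 1.71 × 10^-6 M
(x/C₀ = 0.00039% < 5%, so the approximation holds.)
pH = −log(1.71 × 10^-6) = 5.77

pH = 5.77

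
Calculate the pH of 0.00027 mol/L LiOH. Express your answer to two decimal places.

pH = 10.43

LiOH is a strong base; [OH-] = 0.00027 M.
pOH = -log(0.00027) = 3.57
pH = 14.00 - 3.57 = 10.43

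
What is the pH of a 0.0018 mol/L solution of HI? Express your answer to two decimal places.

pH = 2.74

HI is a strong acid and dissociates completely, so [H+] = 0.0018 M.
pH = -log(0.0018) = 2.74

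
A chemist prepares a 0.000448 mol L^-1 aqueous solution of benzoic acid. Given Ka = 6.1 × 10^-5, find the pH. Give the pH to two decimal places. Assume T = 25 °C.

pH = 3.86

C6H5COOH ⇌ C6H5COO- + H+
From the ICE table, Ka = x²/(0.000448 − x) = 6.1 × 10^-5.
Here C₀/Ka ≈ 7.34, so the small-x approximation fails. Use the quadratic:
x = [−6.1e-05 + √(6.1e-05² + 1.09e-07)]/2 = 1.38 × 10^-4 M
pH = −log[H+] = −log(1.38 × 10^-4) = 3.86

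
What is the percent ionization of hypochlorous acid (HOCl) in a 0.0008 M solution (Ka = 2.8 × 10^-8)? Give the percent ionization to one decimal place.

0.6%

HOCl ⇌ OCl- + H+; let x = [H+] at equilibrium.
x ≈ √(Ka·C₀) = √(2.8 × 10^-8 × 0.0008) = 4.73 × 10^-6 M
% ionization = x/C₀ × 100% = 4.73 × 10^-6/0.0008 × 100% = 0.6%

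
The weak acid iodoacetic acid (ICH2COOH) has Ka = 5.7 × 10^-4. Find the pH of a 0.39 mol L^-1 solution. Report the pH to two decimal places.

pH = 1.83

ICH2COOH ⇌ ICH2COO- + H+
From the ICE table, Ka = [H+]²/(0.39 − [H+]) = 5.7 × 10^-4.
Since Ka ≪ C₀, [H+] ≈ √(Ka·C₀) = 1.49 × 10^-2 M.
([H+]/C₀ = 3.8% < 5%, so the approximation holds.)
pH = −log(1.49 × 10^-2) = 1.83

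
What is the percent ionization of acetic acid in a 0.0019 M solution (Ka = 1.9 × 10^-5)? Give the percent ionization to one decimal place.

9.5%

CH3COOH ⇌ CH3COO- + H+; let x = [H+] at equilibrium.
Ka = x²/(C₀ − x); solving the quadratic gives x = 1.81 × 10^-4 M.
Fraction ionized = 1.81 × 10^-4 / 0.0019 = 0.0953 → 9.5%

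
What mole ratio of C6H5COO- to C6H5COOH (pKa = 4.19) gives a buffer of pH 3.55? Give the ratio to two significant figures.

ratio = 0.23

pH = pKa + log(r) ⇒ log(r) = 3.55 − 4.19 = -0.64
r = [C6H5COO-]/[C6H5COOH] = 10^(-0.64) = 0.229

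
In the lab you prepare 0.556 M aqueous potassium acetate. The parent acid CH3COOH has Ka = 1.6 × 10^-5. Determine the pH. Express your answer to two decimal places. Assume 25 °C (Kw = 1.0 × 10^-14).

pH = 9.27

CH3COO- is the conjugate base of the weak acid CH3COOH.
Kb = Kw/Ka = 1.0×10^-14 / 1.6 × 10^-5 = 6.25 × 10^-10
Kb = [OH-]²/(0.556 − [OH-]) = 6.25 × 10^-10
Assume [OH-] ≪ 0.556: [OH-] ≈ √(6.25 × 10^-10 × 0.556) = 1.86 × 10^-5 M
Check: 0.0034% ionized — well under 5%, approximation valid.
pOH = −log(1.86 × 10^-5) = 4.73; pH = 14.00 − 4.73 = 9.27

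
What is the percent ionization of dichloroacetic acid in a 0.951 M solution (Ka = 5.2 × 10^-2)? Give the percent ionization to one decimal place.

20.8%

Cl2CHCOOH ⇌ Cl2CHCOO- + H+; let x = [H+] at equilibrium.
Ka = x²/(C₀ − x); solving the quadratic gives x = 1.98 × 10^-1 M.
Fraction ionized = 1.98 × 10^-1 / 0.951 = 0.2082 → 20.8%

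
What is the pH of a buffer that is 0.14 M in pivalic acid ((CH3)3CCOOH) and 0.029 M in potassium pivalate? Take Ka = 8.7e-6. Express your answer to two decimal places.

pKa = −log(8.7 × 10^-6) = 5.060
pH = pKa + log([A⁻]/[HA]) = 5.060 + log(0.029/0.14)
pH = 5.060 + (-0.684) = 4.38

pH = 4.38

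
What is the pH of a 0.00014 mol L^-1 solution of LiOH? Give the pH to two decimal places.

LiOH is a strong base; [OH-] = 0.00014 M.
pOH = -log(0.00014) = 3.85
pH = 14.00 - 3.85 = 10.15

pH = 10.15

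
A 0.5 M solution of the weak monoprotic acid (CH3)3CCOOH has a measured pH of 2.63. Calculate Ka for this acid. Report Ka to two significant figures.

[H+] = 10^(-2.63) = 2.34 × 10^-3 M
At equilibrium [HA] = 0.5 − 2.34 × 10^-3 = 4.98 × 10^-1 M
Ka = [H+][A-]/[HA] = (2.34 × 10^-3)² / 4.98 × 10^-1 = 1.1 × 10^-5

Ka = 1.1 × 10^-5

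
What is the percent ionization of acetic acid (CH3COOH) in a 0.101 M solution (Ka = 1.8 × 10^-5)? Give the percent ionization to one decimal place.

CH3COOH ⇌ CH3COO- + H+; let x = [H+] at equilibrium.
x ≈ √(Ka·C₀) = √(1.8 × 10^-5 × 0.101) = 1.35 × 10^-3 M
Fraction ionized = 1.35 × 10^-3 / 0.101 = 0.0134 → 1.3%

1.3%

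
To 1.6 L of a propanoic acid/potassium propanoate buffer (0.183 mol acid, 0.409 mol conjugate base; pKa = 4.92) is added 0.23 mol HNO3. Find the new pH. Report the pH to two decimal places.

pH = 4.56

Added H+ converts CH3CH2COO- to CH3CH2COOH: CH3CH2COOH → 0.413 mol, CH3CH2COO- → 0.179 mol.
pH = pKa + log([A⁻]/[HA]) = 4.92 + log(0.179/0.413) = 4.92 -0.363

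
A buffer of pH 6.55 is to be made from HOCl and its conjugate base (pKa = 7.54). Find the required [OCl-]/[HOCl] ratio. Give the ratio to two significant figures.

pH = pKa + log(r) ⇒ log(r) = 6.55 − 7.54 = -0.99
r = [OCl-]/[HOCl] = 10^(-0.99) = 0.102

ratio = 0.10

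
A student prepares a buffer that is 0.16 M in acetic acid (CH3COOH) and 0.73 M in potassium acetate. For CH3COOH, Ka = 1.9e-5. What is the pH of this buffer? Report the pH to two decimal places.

pKa = −log(1.9 × 10^-5) = 4.721
Henderson–Hasselbalch: pH = pKa + log([CH3COO-]/[CH3COOH]) = 4.721 + log(0.73/0.16)
pH = 4.721 + (+0.659) = 5.38

pH = 5.38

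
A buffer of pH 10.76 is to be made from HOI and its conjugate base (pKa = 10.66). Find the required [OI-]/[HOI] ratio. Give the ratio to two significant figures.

pH = pKa + log(r) ⇒ log(r) = 10.76 − 10.66 = +0.10
r = [OI-]/[HOI] = 10^(+0.10) = 1.26

ratio = 1.3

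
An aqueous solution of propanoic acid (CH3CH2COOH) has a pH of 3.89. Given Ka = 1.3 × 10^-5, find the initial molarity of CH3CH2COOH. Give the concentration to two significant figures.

C₀ = 1.4 × 10^-3 M

[H+] = 10^(-3.89) = 1.29 × 10^-4 M = x
Ka = x²/(C₀ − x) ⇒ C₀ = x + x²/Ka
C₀ = 1.29 × 10^-4 + (1.29 × 10^-4)²/(1.3 × 10^-5) = 1.41 × 10^-3 M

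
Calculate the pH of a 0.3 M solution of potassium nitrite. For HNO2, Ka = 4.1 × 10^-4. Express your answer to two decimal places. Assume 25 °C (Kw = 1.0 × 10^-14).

pH = 8.43

NO2- is the conjugate base of the weak acid HNO2.
Kb = Kw/Ka = 1.0×10^-14 / 4.1 × 10^-4 = 2.44 × 10^-11
From the ICE table, Kb = [OH-]²/(0.3 − [OH-]) = 2.44 × 10^-11.
Since Kb ≪ C₀, [OH-] ≈ √(Kb·C₀) = 2.71 × 10^-6 M.
([OH-]/C₀ = 0.0009% < 5%, so the approximation holds.)
pOH = 5.57, so pH = 14.00 − pOH = 8.43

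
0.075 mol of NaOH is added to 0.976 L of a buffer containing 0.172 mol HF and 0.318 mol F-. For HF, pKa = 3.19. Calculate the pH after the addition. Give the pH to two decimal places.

pH = 3.80

After neutralization: n(HF) = 0.097 mol, n(F-) = 0.393 mol.
pH = pKa + log([A⁻]/[HA]) = 3.19 + log(0.393/0.097) = 3.19 +0.608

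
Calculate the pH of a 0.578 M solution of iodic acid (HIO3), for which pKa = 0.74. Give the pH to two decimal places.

HIO3 ⇌ IO3- + H+
Ka = 10^(−0.74) = 1.82 × 10^-1
From the ICE table, Ka = [H+]²/(0.578 − [H+]) = 1.82 × 10^-1.
Here C₀/Ka ≈ 3.18, so the small-[H+] approximation fails. Use the quadratic:
[H+] = (−Ka + √(Ka² + 4·Ka·C₀))/2 = 2.46 × 10^-1 M
pH = −log(2.46 × 10^-1) = 0.61

pH = 0.61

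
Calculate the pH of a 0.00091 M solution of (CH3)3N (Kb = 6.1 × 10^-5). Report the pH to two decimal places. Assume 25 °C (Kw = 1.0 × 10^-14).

pH = 10.32

(CH3)3N + H2O ⇌ (CH3)3NH+ + OH-
Kb = x²/(0.00091 − x) = 6.1 × 10^-5
The 5% rule fails; solving x² + Kb·x − Kb·C₀ = 0 exactly:
x = [−6.1e-05 + √(6.1e-05² + 2.22e-07)]/2 = 2.07 × 10^-4 M
pOH = 3.68, so pH = 14.00 − pOH = 10.32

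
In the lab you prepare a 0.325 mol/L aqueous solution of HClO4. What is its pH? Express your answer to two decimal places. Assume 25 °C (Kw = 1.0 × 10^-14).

pH = 0.49

HClO4 is a strong acid and dissociates completely, so [H+] = 0.325 M.
pH = -log(0.325) = 0.49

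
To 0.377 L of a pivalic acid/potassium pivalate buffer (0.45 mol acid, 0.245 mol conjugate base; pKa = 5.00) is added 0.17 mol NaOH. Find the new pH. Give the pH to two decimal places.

pH = 5.17

After neutralization: n((CH3)3CCOOH) = 0.28 mol, n((CH3)3CCOO-) = 0.415 mol.
Henderson–Hasselbalch with mole ratio 0.415/0.28: pH = 5.00 + (+0.171)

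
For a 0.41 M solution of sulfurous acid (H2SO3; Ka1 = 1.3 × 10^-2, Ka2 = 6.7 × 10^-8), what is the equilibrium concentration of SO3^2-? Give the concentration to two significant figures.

6.7 × 10^-8 M

First ionization gives [H+] ≈ [HSO3-] = 6.68 × 10^-2 M.
Second step: Ka2 = [H+][SO3^2-]/[HSO3-] ≈ [SO3^2-] (since [H+] ≈ [HSO3-]).
So [SO3^2-] ≈ Ka2.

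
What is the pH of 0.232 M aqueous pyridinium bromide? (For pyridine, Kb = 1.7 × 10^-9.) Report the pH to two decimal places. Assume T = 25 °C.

C5H5NH+ is the conjugate acid of the weak base C5H5N.
Ka = Kw/Kb = 1.0×10^-14 / 1.7 × 10^-9 = 5.88 × 10^-6
Ka = [H+]²/(0.232 − [H+]) = 5.88 × 10^-6
Since Ka ≪ C₀, [H+] ≈ √(Ka·C₀) = 1.17 × 10^-3 M.
pH = −log[H+] = −log(1.17 × 10^-3) = 2.93

pH = 2.93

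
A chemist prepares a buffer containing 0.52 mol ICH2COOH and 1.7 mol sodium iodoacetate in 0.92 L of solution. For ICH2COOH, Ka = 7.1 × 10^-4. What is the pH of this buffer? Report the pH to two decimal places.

pKa = −log(7.1 × 10^-4) = 3.149
Henderson–Hasselbalch: pH = pKa + log([ICH2COO-]/[ICH2COOH]) = 3.149 + log(1.7/0.52)
pH = 3.149 + (+0.514) = 3.66

pH = 3.66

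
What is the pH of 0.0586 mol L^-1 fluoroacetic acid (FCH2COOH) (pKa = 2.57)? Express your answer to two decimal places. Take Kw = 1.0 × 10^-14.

FCH2COOH ⇌ FCH2COO- + H+
Ka = 10^(−2.57) = 2.69 × 10^-3
Ka = [H+]²/(0.0586 − [H+]) = 2.69 × 10^-3
Here C₀/Ka ≈ 21.8, so the small-[H+] approximation fails. Use the quadratic:
[H+] = (−Ka + √(Ka² + 4·Ka·C₀))/2 = 1.13 × 10^-2 M
pH = −log[H+] = −log(1.13 × 10^-2) = 1.95

pH = 1.95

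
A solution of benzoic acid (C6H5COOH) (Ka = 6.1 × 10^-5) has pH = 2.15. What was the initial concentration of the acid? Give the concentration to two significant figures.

[H+] = 10^(-2.15) = 7.08 × 10^-3 M = x
Ka = x²/(C₀ − x) ⇒ C₀ = x + x²/Ka
C₀ = 7.08 × 10^-3 + (7.08 × 10^-3)²/(6.1 × 10^-5) = 8.29 × 10^-1 M

C₀ = 8.3 × 10^-1 M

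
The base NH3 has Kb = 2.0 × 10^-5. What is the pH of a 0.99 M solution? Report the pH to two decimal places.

NH3 + H2O ⇌ NH4+ + OH-
Kb = [OH-]²/(0.99 − [OH-]) = 2.0 × 10^-5
Neglecting [OH-] in the denominator: [OH-] = √(2.0 × 10^-5 × 0.99) = 4.45 × 10^-3 M
([OH-]/C₀ = 0.45% < 5%, so the approximation holds.)
pOH = 2.35, so pH = 14.00 − pOH = 11.65

pH = 11.65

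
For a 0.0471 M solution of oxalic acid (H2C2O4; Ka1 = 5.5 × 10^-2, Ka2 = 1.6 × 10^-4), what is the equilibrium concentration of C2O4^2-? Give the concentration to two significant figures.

1.6 × 10^-4 M

First ionization gives [H+] ≈ [HC2O4-] = 3.04 × 10^-2 M.
Second step: Ka2 = [H+][C2O4^2-]/[HC2O4-] ≈ [C2O4^2-] (since [H+] ≈ [HC2O4-]).
So [C2O4^2-] ≈ Ka2.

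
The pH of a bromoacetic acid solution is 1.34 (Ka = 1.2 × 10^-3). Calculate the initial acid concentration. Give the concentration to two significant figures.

C₀ = 1.8 M

[H+] = 10^(-1.34) = 4.57 × 10^-2 M = x
Ka = x²/(C₀ − x) ⇒ C₀ = x + x²/Ka
C₀ = 4.57 × 10^-2 + (4.57 × 10^-2)²/(1.2 × 10^-3) = 1.79 M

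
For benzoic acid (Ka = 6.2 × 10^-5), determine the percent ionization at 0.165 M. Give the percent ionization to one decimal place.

1.9%

C6H5COOH ⇌ C6H5COO- + H+; let x = [H+] at equilibrium.
x ≈ √(Ka·C₀) = √(6.2 × 10^-5 × 0.165) = 3.20 × 10^-3 M
% ionization = x/C₀ × 100% = 3.20 × 10^-3/0.165 × 100% = 1.9%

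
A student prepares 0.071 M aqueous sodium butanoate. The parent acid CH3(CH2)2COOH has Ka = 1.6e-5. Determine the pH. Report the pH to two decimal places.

pH = 8.82

CH3(CH2)2COO- is the conjugate base of the weak acid CH3(CH2)2COOH.
Kb = Kw/Ka = 1.0×10^-14 / 1.6 × 10^-5 = 6.25 × 10^-10
Kb = [OH-]²/(0.071 − [OH-]) = 6.25 × 10^-10
Neglecting [OH-] in the denominator: [OH-] = √(6.25 × 10^-10 × 0.071) = 6.66 × 10^-6 M
pOH = 5.18, so pH = 14.00 − pOH = 8.82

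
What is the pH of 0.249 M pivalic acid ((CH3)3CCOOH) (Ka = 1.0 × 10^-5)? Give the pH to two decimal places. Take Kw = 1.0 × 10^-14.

(CH3)3CCOOH ⇌ (CH3)3CCOO- + H+
Ka = [H+]²/(0.249 − [H+]) = 1.0 × 10^-5
Assume [H+] ≪ 0.249: [H+] ≈ √(1.0 × 10^-5 × 0.249) = 1.58 × 10^-3 M
pH = −log[H+] = −log(1.58 × 10^-3) = 2.80

pH = 2.80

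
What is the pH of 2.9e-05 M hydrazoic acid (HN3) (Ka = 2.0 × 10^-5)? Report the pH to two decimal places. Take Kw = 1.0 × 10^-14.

pH = 4.79

HN3 ⇌ N3- + H+
From the ICE table, Ka = x²/(2.9e-05 − x) = 2.0 × 10^-5.
x is not negligible relative to C₀; solve x² + 2e-05·x − 5.8e-10 = 0.
x = (−Ka + √(Ka² + 4·Ka·C₀))/2 = 1.61 × 10^-5 M
pH = −log(1.61 × 10^-5) = 4.79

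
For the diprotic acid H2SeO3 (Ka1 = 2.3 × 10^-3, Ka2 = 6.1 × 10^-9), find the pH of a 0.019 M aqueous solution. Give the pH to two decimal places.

pH = 2.25

Ka1 ≫ Ka2, so treat the first dissociation as the only significant source of H+.
Ka1 = x²/(0.019 − x) = 2.3 × 10^-3
Solving the quadratic: x = (−Ka1 + √(Ka1² + 4·Ka1·C₀))/2 = 5.56 × 10^-3 M
pH = −log(5.56 × 10^-3) = 2.25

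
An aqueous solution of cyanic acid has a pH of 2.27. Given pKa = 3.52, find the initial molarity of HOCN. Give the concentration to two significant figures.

[H+] = 10^(-2.27) = 5.37 × 10^-3 M = x
Ka = 10^(−3.52) = 3.02 × 10^-4
Ka = x²/(C₀ − x) ⇒ C₀ = x + x²/Ka
C₀ = 5.37 × 10^-3 + (5.37 × 10^-3)²/(3.02 × 10^-4) = 1.01 × 10^-1 M

C₀ = 1.0 × 10^-1 M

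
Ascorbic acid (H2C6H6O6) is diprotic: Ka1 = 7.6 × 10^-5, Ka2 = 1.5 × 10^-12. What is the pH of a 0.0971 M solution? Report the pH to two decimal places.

pH = 2.57

Since Ka1 ≫ Ka2, the first ionization dominates [H+].
Ka1 = x²/(0.0971 − x) = 7.6 × 10^-5
x ≈ √(7.6 × 10^-5 × 0.0971) = 2.72 × 10^-3 M
pH = −log(2.72 × 10^-3) = 2.57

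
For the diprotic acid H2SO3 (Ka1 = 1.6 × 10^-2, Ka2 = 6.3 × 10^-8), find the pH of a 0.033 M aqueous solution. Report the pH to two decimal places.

pH = 1.79

Since Ka1 ≫ Ka2, the first ionization dominates [H+].
Ka1 = x²/(0.033 − x) = 1.6 × 10^-2
Solving the quadratic: x = (−Ka1 + √(Ka1² + 4·Ka1·C₀))/2 = 1.63 × 10^-2 M
pH = −log(1.63 × 10^-2) = 1.79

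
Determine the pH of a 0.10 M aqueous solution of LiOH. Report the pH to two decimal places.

LiOH is a strong base; [OH-] = 0.1 M.
pOH = -log(0.1) = 1.00
pH = 14.00 - 1.00 = 13.00

pH = 13.00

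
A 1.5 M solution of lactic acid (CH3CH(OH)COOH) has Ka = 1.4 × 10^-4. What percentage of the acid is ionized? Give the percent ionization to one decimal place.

CH3CH(OH)COOH ⇌ CH3CH(OH)COO- + H+; let x = [H+] at equilibrium.
x ≈ √(Ka·C₀) = √(1.4 × 10^-4 × 1.5) = 1.45 × 10^-2 M
% ionization = x/C₀ × 100% = 1.45 × 10^-2/1.5 × 100% = 1.0%

1.0%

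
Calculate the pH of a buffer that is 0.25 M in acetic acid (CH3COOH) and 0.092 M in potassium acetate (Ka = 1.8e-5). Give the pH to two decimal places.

pH = 4.31

pKa = −log(1.8 × 10^-5) = 4.745
Henderson–Hasselbalch: pH = pKa + log([CH3COO-]/[CH3COOH]) = 4.745 + log(0.092/0.25)
pH = 4.745 + (-0.434) = 4.31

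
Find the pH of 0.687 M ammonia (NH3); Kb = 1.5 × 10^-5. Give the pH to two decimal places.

NH3 + H2O ⇌ NH4+ + OH-
Kb = [OH-]²/(0.687 − [OH-]) = 1.5 × 10^-5
Assume [OH-] ≪ 0.687: [OH-] ≈ √(1.5 × 10^-5 × 0.687) = 3.21 × 10^-3 M
Check: 0.47% ionized — well under 5%, approximation valid.
pOH = −log(3.21 × 10^-3) = 2.49; pH = 14.00 − 2.49 = 11.51

pH = 11.51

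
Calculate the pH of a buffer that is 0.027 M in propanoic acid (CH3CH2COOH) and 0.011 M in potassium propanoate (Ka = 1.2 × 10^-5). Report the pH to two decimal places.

pH = 4.53

pKa = −log(1.2 × 10^-5) = 4.921
pH = pKa + log([A⁻]/[HA]) = 4.921 + log(0.011/0.027)
pH = 4.921 + (-0.390) = 4.53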